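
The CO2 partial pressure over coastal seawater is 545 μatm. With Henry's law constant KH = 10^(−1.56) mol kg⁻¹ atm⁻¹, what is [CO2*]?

[CO2*] = 15.0 μmol/kg

KH = 10^(−1.56) = 2.754×10^-2 mol kg⁻¹ atm⁻¹
[CO2*] = KH · pCO2 = 2.754×10^-2 × 545×10^-6 atm = 1.50×10^-5 mol/kg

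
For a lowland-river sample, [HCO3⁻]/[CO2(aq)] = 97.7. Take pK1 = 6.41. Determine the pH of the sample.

pH = 8.40

From K1 = [H⁺][HCO3⁻]/[CO2(aq)]:  pH = pK1 + log₁₀([HCO3⁻]/[CO2(aq)])
log₁₀(97.7) = +1.990
pH = 6.41 + (+1.990) = 8.40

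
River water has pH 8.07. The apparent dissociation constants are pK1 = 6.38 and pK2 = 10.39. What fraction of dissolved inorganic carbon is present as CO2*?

α₀ = 0.0199

α₀ = 1 / (1 + K1/[H⁺] + K1K2/[H⁺]²) = 1 / (1 + 10^+1.69 + 10^-0.63)
   = 1 / (1 + 48.978 + 0.23442) = 1/50.212 = 0.01992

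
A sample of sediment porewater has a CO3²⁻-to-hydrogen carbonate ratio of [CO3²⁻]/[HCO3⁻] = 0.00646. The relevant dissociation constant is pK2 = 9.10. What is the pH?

pH = 6.91

From K2 = [H⁺][CO3²⁻]/[HCO3⁻]:  pH = pK2 + log₁₀([CO3²⁻]/[HCO3⁻])
log₁₀(0.00646) = -2.190
pH = 9.10 + (-2.190) = 6.91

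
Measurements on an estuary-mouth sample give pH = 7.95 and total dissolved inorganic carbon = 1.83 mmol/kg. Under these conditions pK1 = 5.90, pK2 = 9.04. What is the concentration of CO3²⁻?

α₂ = 1 / (1 + [H⁺]/K2 + [H⁺]²/(K1K2)) = 1 / (1 + 10^+1.09 + 10^-0.96)
   = 1 / (1 + 12.303 + 0.10965) = 1/13.412 = 0.07456
[CO3²⁻] = α₂ × DIC = 0.07456 × 1.83 = 0.136 mmol/kg

[CO3²⁻] = 0.136 mmol/kg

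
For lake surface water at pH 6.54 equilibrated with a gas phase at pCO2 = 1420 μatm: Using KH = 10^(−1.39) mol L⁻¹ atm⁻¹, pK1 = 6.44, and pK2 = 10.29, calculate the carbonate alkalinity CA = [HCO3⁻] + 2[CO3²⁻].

[CO2*] = KH · pCO2 = 10^(−1.39) × 1420×10^-6 = 5.785×10^-5 mol/L
α₀ = 1/(1 + K1/[H⁺] + K1K2/[H⁺]²) = 1/(1 + 10^+0.10 + 10^-3.65) = 0.4426
DIC = [CO2*]/α₀ = 5.785×10^-5 / 0.4426 = 0.1307 mmol/L
CA = (α₁ + 2α₂)·DIC = (0.5573 + 2×9.910×10^-5) × 0.1307 = 0.0729 mmol/L

CA = 0.0729 mmol/L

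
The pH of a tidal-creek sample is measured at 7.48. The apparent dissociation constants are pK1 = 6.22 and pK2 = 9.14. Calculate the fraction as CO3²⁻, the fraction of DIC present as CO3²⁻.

α₂ = 1 / (1 + [H⁺]/K2 + [H⁺]²/(K1K2)) = 1 / (1 + 10^+1.66 + 10^+0.40)
   = 1 / (1 + 45.709 + 2.5119) = 1/49.221 = 0.02032

α₂ = 0.0203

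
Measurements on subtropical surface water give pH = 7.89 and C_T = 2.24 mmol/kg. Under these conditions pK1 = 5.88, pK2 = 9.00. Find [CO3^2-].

α₂ = 1 / (1 + [H⁺]/K2 + [H⁺]²/(K1K2)) = 1 / (1 + 10^+1.11 + 10^-0.90)
   = 1 / (1 + 12.882 + 0.12589) = 1/14.008 = 0.07139
[CO3²⁻] = α₂ × DIC = 0.07139 × 2.24 = 0.160 mmol/kg

[CO3²⁻] = 0.160 mmol/kg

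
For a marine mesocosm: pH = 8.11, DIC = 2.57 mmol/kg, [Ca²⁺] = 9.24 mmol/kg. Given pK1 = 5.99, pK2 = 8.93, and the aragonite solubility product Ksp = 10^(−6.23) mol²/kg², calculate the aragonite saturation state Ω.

Ω = 5.27

α₂ = 1 / (1 + [H⁺]/K2 + [H⁺]²/(K1K2)) = 1 / (1 + 10^+0.82 + 10^-1.30)
   = 1 / (1 + 6.6069 + 0.050119) = 1/7.6571 = 0.1306
[CO3²⁻] = α₂ × DIC = 0.1306 × 2.57 = 0.3356 mmol/kg
Ksp = 10^(−6.23) = 5.888×10^-7
Ω = [Ca²⁺][CO3²⁻]/Ksp = (9.24×10^-3)(3.356×10^-4) / 5.888×10^-7 = 5.27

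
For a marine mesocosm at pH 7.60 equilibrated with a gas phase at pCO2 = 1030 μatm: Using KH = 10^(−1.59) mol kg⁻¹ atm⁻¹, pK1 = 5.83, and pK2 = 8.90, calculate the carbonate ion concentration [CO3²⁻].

[CO3²⁻] = 0.0781 mmol/kg

[CO2*] = KH · pCO2 = 10^(−1.59) × 1030×10^-6 = 2.648×10^-5 mol/kg
α₀ = 1/(1 + K1/[H⁺] + K1K2/[H⁺]²) = 1/(1 + 10^+1.77 + 10^+0.47) = 0.01591
DIC = [CO2*]/α₀ = 2.648×10^-5 / 0.01591 = 1.664 mmol/kg
[CO3²⁻] = α₂·DIC; α₂ = 0.04697, so [CO3²⁻] = 0.04697 × 1.664 = 0.0781 mmol/kg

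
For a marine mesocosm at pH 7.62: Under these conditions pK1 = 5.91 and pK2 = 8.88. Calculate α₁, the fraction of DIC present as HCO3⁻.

α₁ = 0.931

α₁ = 1 / (1 + [H⁺]/K1 + K2/[H⁺]) = 1 / (1 + 10^-1.71 + 10^-1.26)
   = 1 / (1 + 0.019498 + 0.054954) = 1/1.0745 = 0.9307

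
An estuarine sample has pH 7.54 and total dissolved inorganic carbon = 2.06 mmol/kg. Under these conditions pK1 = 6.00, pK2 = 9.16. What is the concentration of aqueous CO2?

α₀ = 1 / (1 + K1/[H⁺] + K1K2/[H⁺]²) = 1 / (1 + 10^+1.54 + 10^-0.08)
   = 1 / (1 + 34.674 + 0.83176) = 1/36.505 = 0.02739
[CO2*] = α₀ × DIC = 0.02739 × 2.06 = 0.0564 mmol/kg

[CO2*] = 0.0564 mmol/kg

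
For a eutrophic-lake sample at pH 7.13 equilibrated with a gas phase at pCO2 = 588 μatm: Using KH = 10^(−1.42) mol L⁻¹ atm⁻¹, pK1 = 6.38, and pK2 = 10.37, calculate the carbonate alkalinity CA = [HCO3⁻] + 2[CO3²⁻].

[CO2*] = KH · pCO2 = 10^(−1.42) × 588×10^-6 = 2.236×10^-5 mol/L
α₀ = 1/(1 + K1/[H⁺] + K1K2/[H⁺]²) = 1/(1 + 10^+0.75 + 10^-2.49) = 0.1509
DIC = [CO2*]/α₀ = 2.236×10^-5 / 0.1509 = 0.1481 mmol/L
CA = (α₁ + 2α₂)·DIC = (0.8486 + 2×0.0004883) × 0.1481 = 0.126 mmol/L

CA = 0.126 mmol/L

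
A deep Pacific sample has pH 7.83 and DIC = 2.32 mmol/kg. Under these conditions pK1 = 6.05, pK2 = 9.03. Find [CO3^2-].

α₂ = 1 / (1 + [H⁺]/K2 + [H⁺]²/(K1K2)) = 1 / (1 + 10^+1.20 + 10^-0.58)
   = 1 / (1 + 15.849 + 0.26303) = 1/17.112 = 0.05844
[CO3²⁻] = α₂ × DIC = 0.05844 × 2.32 = 0.136 mmol/kg

[CO3²⁻] = 0.136 mmol/kg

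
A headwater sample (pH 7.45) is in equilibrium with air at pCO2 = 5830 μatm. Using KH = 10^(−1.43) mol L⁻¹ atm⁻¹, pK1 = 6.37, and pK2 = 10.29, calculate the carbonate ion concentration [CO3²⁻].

[CO2*] = KH · pCO2 = 10^(−1.43) × 5830×10^-6 = 2.166×10^-4 mol/L
α₀ = 1/(1 + K1/[H⁺] + K1K2/[H⁺]²) = 1/(1 + 10^+1.08 + 10^-1.76) = 0.07669
DIC = [CO2*]/α₀ = 2.166×10^-4 / 0.07669 = 2.825 mmol/L
[CO3²⁻] = α₂·DIC; α₂ = 0.001333, so [CO3²⁻] = 0.001333 × 2.825 = 0.00376 mmol/L = 3.76 μmol/L

[CO3²⁻] = 3.76 μmol/L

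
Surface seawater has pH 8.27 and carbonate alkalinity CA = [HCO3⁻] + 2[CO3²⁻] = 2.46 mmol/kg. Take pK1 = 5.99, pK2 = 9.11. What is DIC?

CA = [HCO3⁻] + 2[CO3²⁻] = (α₁ + 2α₂)·DIC
At pH 8.27: [H⁺]/K1 = 10^-2.28 = 0.0052481, K2/[H⁺] = 10^-0.84 = 0.14454
α₁ = 1/(1 + 0.0052481 + 0.14454) = 1/1.1498 = 0.8697; α₂ = α₁·K2/[H⁺] = 0.1257
α₁ + 2α₂ = 1.1211
DIC = CA / (α₁ + 2α₂) = 2.46 / 1.1211 = 2.19 mmol/kg

DIC = 2.19 mmol/kg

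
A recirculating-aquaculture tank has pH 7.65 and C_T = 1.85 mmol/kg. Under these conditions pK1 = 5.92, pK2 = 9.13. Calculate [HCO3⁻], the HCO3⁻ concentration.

[HCO3⁻] = 1.76 mmol/kg

α₁ = 1 / (1 + [H⁺]/K1 + K2/[H⁺]) = 1 / (1 + 10^-1.73 + 10^-1.48)
   = 1 / (1 + 0.018621 + 0.033113) = 1/1.0517 = 0.9508
[HCO3⁻] = α₁ × DIC = 0.9508 × 1.85 = 1.76 mmol/kg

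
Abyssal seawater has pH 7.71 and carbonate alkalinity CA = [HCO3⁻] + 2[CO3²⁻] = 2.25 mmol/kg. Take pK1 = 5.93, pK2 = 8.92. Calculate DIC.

CA = [HCO3⁻] + 2[CO3²⁻] = (α₁ + 2α₂)·DIC
At pH 7.71: [H⁺]/K1 = 10^-1.78 = 0.016596, K2/[H⁺] = 10^-1.21 = 0.061660
α₁ = 1/(1 + 0.016596 + 0.061660) = 1/1.0783 = 0.9274; α₂ = α₁·K2/[H⁺] = 0.05718
α₁ + 2α₂ = 1.0418
DIC = CA / (α₁ + 2α₂) = 2.25 / 1.0418 = 2.16 mmol/kg

DIC = 2.16 mmol/kg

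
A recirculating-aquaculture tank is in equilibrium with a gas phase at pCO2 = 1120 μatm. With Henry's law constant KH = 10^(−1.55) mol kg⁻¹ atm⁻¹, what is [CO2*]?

KH = 10^(−1.55) = 2.818×10^-2 mol kg⁻¹ atm⁻¹
[CO2*] = KH · pCO2 = 2.818×10^-2 × 1120×10^-6 atm = 3.16×10^-5 mol/kg

[CO2*] = 31.6 μmol/kg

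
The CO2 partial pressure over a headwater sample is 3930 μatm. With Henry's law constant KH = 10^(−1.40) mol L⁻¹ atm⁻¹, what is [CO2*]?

[CO2*] = 156 μmol/L

KH = 10^(−1.40) = 3.981×10^-2 mol L⁻¹ atm⁻¹
[CO2*] = KH · pCO2 = 3.981×10^-2 × 3930×10^-6 atm = 1.56×10^-4 mol/L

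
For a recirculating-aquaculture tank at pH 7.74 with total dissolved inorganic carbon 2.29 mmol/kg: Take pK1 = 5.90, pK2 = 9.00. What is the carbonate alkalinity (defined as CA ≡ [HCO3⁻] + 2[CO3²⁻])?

CA = 2.38 mmol/kg

CA = [HCO3⁻] + 2[CO3²⁻] = (α₁ + 2α₂)·DIC
At pH 7.74: [H⁺]/K1 = 10^-1.84 = 0.014454, K2/[H⁺] = 10^-1.26 = 0.054954
α₁ = 1/(1 + 0.014454 + 0.054954) = 1/1.0694 = 0.9351; α₂ = α₁·K2/[H⁺] = 0.05139
α₁ + 2α₂ = 1.0379
CA = 1.0379 × 2.29 = 2.38 mmol/kg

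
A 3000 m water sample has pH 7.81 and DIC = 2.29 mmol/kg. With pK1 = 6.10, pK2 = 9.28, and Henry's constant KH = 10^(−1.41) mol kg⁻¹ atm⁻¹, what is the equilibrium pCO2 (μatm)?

pCO2 = 1090 μatm

α₀ = 1 / (1 + K1/[H⁺] + K1K2/[H⁺]²) = 1 / (1 + 10^+1.71 + 10^+0.24)
   = 1 / (1 + 51.286 + 1.7378) = 1/54.024 = 0.01851
[CO2*] = α₀ × DIC = 0.01851 × 2.29 = 0.04239 mmol/kg
pCO2 = [CO2*]/KH = 4.239×10^-5 / 3.890×10^-2 = 1090 μatm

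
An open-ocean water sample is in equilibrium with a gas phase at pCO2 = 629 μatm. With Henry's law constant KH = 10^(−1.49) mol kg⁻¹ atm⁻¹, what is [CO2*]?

KH = 10^(−1.49) = 3.236×10^-2 mol kg⁻¹ atm⁻¹
[CO2*] = KH · pCO2 = 3.236×10^-2 × 629×10^-6 atm = 2.04×10^-5 mol/kg

[CO2*] = 20.4 μmol/kg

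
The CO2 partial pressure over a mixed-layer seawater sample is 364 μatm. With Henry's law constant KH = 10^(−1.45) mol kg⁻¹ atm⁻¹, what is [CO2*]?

KH = 10^(−1.45) = 3.548×10^-2 mol kg⁻¹ atm⁻¹
[CO2*] = KH · pCO2 = 3.548×10^-2 × 364×10^-6 atm = 1.29×10^-5 mol/kg

[CO2*] = 12.9 μmol/kg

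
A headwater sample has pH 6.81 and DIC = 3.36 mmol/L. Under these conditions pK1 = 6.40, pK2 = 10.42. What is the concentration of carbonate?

[CO3²⁻] = 0.594 μmol/L

α₂ = 1 / (1 + [H⁺]/K2 + [H⁺]²/(K1K2)) = 1 / (1 + 10^+3.61 + 10^+3.20)
   = 1 / (1 + 4073.8 + 1584.9) = 1/5659.7 = 0.0001767
[CO3²⁻] = α₂ × DIC = 0.0001767 × 3.36 = 0.000594 mmol/L = 0.594 μmol/L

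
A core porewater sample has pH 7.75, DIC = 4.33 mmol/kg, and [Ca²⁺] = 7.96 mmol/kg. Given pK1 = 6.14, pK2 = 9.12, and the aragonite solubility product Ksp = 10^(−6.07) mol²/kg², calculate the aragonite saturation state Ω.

Ω = 1.62

α₂ = 1 / (1 + [H⁺]/K2 + [H⁺]²/(K1K2)) = 1 / (1 + 10^+1.37 + 10^-0.24)
   = 1 / (1 + 23.442 + 0.57544) = 1/25.018 = 0.03997
[CO3²⁻] = α₂ × DIC = 0.03997 × 4.33 = 0.1731 mmol/kg
Ksp = 10^(−6.07) = 8.511×10^-7
Ω = [Ca²⁺][CO3²⁻]/Ksp = (7.96×10^-3)(1.731×10^-4) / 8.511×10^-7 = 1.62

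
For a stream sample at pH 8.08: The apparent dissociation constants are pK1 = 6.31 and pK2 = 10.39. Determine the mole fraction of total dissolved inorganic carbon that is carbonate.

α₂ = 0.00479

α₂ = 1 / (1 + [H⁺]/K2 + [H⁺]²/(K1K2)) = 1 / (1 + 10^+2.31 + 10^+0.54)
   = 1 / (1 + 204.17 + 3.4674) = 1/208.64 = 0.004793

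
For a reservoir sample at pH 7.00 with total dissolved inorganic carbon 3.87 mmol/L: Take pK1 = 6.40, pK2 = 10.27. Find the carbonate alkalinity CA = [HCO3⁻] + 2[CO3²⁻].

CA = [HCO3⁻] + 2[CO3²⁻] = (α₁ + 2α₂)·DIC
At pH 7.00: [H⁺]/K1 = 10^-0.60 = 0.25119, K2/[H⁺] = 10^-3.27 = 0.00053703
α₁ = 1/(1 + 0.25119 + 0.00053703) = 1/1.2517 = 0.7989; α₂ = α₁·K2/[H⁺] = 0.0004290
α₁ + 2α₂ = 0.7998
CA = 0.7998 × 3.87 = 3.10 mmol/L

CA = 3.10 mmol/L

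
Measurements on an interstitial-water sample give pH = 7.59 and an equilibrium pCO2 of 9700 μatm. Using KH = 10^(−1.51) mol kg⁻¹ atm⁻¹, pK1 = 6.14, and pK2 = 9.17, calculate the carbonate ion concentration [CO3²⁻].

[CO2*] = KH · pCO2 = 10^(−1.51) × 9700×10^-6 = 2.998×10^-4 mol/kg
α₀ = 1/(1 + K1/[H⁺] + K1K2/[H⁺]²) = 1/(1 + 10^+1.45 + 10^-0.13) = 0.03342
DIC = [CO2*]/α₀ = 2.998×10^-4 / 0.03342 = 8.970 mmol/kg
[CO3²⁻] = α₂·DIC; α₂ = 0.02477, so [CO3²⁻] = 0.02477 × 8.970 = 0.222 mmol/kg

[CO3²⁻] = 0.222 mmol/kg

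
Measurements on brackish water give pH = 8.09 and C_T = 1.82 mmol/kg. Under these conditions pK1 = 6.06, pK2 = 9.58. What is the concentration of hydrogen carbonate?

α₁ = 1 / (1 + [H⁺]/K1 + K2/[H⁺]) = 1 / (1 + 10^-2.03 + 10^-1.49)
   = 1 / (1 + 0.0093325 + 0.032359) = 1/1.0417 = 0.9600
[HCO3⁻] = α₁ × DIC = 0.9600 × 1.82 = 1.75 mmol/kg

[HCO3⁻] = 1.75 mmol/kg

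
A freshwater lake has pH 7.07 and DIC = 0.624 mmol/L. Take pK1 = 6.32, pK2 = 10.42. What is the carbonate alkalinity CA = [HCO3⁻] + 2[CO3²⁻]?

CA = [HCO3⁻] + 2[CO3²⁻] = (α₁ + 2α₂)·DIC
At pH 7.07: [H⁺]/K1 = 10^-0.75 = 0.17783, K2/[H⁺] = 10^-3.35 = 0.00044668
α₁ = 1/(1 + 0.17783 + 0.00044668) = 1/1.1783 = 0.8487; α₂ = α₁·K2/[H⁺] = 0.0003791
α₁ + 2α₂ = 0.8495
CA = 0.8495 × 0.624 = 0.530 mmol/L

CA = 0.530 mmol/L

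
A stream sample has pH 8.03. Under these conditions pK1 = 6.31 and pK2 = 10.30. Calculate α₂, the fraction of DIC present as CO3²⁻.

α₂ = 1 / (1 + [H⁺]/K2 + [H⁺]²/(K1K2)) = 1 / (1 + 10^+2.27 + 10^+0.55)
   = 1 / (1 + 186.21 + 3.5481) = 1/190.76 = 0.005242

α₂ = 0.00524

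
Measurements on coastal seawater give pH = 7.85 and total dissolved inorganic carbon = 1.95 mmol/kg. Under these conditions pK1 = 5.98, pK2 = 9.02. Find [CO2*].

α₀ = 1 / (1 + K1/[H⁺] + K1K2/[H⁺]²) = 1 / (1 + 10^+1.87 + 10^+0.70)
   = 1 / (1 + 74.131 + 5.0119) = 1/80.143 = 0.01248
[CO2*] = α₀ × DIC = 0.01248 × 1.95 = 0.0243 mmol/kg

[CO2*] = 0.0243 mmol/kg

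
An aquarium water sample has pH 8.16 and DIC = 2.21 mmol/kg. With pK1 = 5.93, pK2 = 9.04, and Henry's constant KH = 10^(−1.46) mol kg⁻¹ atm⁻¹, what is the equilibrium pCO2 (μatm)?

α₀ = 1 / (1 + K1/[H⁺] + K1K2/[H⁺]²) = 1 / (1 + 10^+2.23 + 10^+1.35)
   = 1 / (1 + 169.82 + 22.387) = 1/193.21 = 0.005176
[CO2*] = α₀ × DIC = 0.005176 × 2.21 = 0.01144 mmol/kg = 11.44 μmol/kg
pCO2 = [CO2*]/KH = 1.144×10^-5 / 3.467×10^-2 = 330 μatm

pCO2 = 330 μatm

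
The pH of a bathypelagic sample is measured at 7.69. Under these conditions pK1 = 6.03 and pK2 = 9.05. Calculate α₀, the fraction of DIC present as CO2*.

α₀ = 1 / (1 + K1/[H⁺] + K1K2/[H⁺]²) = 1 / (1 + 10^+1.66 + 10^+0.30)
   = 1 / (1 + 45.709 + 1.9953) = 1/48.704 = 0.02053

α₀ = 0.0205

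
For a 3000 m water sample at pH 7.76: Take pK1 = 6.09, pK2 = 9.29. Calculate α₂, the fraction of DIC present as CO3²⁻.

α₂ = 1 / (1 + [H⁺]/K2 + [H⁺]²/(K1K2)) = 1 / (1 + 10^+1.53 + 10^-0.14)
   = 1 / (1 + 33.884 + 0.72444) = 1/35.609 = 0.02808

α₂ = 0.0281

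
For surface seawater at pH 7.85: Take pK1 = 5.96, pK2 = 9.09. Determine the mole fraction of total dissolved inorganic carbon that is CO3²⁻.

α₂ = 1 / (1 + [H⁺]/K2 + [H⁺]²/(K1K2)) = 1 / (1 + 10^+1.24 + 10^-0.65)
   = 1 / (1 + 17.378 + 0.22387) = 1/18.602 = 0.05376

α₂ = 0.0538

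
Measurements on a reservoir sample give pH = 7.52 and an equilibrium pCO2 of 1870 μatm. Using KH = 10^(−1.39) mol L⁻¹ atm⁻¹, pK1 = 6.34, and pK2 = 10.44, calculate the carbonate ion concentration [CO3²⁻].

[CO2*] = KH · pCO2 = 10^(−1.39) × 1870×10^-6 = 7.618×10^-5 mol/L
α₀ = 1/(1 + K1/[H⁺] + K1K2/[H⁺]²) = 1/(1 + 10^+1.18 + 10^-1.74) = 0.06190
DIC = [CO2*]/α₀ = 7.618×10^-5 / 0.06190 = 1.231 mmol/L
[CO3²⁻] = α₂·DIC; α₂ = 0.001126, so [CO3²⁻] = 0.001126 × 1.231 = 0.00139 mmol/L = 1.39 μmol/L

[CO3²⁻] = 1.39 μmol/L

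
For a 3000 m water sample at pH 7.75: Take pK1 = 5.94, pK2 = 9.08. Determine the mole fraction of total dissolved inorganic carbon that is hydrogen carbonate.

α₁ = 0.941

α₁ = 1 / (1 + [H⁺]/K1 + K2/[H⁺]) = 1 / (1 + 10^-1.81 + 10^-1.33)
   = 1 / (1 + 0.015488 + 0.046774) = 1/1.0623 = 0.9414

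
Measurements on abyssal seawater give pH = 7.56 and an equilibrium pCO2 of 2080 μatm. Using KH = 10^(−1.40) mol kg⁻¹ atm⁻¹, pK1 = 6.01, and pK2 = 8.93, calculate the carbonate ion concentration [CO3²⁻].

[CO3²⁻] = 0.125 mmol/kg

[CO2*] = KH · pCO2 = 10^(−1.40) × 2080×10^-6 = 8.281×10^-5 mol/kg
α₀ = 1/(1 + K1/[H⁺] + K1K2/[H⁺]²) = 1/(1 + 10^+1.55 + 10^+0.18) = 0.02632
DIC = [CO2*]/α₀ = 8.281×10^-5 / 0.02632 = 3.146 mmol/kg
[CO3²⁻] = α₂·DIC; α₂ = 0.03984, so [CO3²⁻] = 0.03984 × 3.146 = 0.125 mmol/kg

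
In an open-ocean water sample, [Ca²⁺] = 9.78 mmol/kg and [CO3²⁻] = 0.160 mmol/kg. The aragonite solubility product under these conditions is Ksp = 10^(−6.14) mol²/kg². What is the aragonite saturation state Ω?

Ksp = 10^(−6.14) = 7.244×10^-7
Ω = [Ca²⁺][CO3²⁻]/Ksp = (9.78×10^-3)(0.160×10^-3) / 7.244×10^-7 = 2.16

Ω = 2.16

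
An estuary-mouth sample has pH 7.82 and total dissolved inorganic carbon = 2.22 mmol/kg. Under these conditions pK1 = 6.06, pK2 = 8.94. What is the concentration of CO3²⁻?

α₂ = 1 / (1 + [H⁺]/K2 + [H⁺]²/(K1K2)) = 1 / (1 + 10^+1.12 + 10^-0.64)
   = 1 / (1 + 13.183 + 0.22909) = 1/14.412 = 0.06939
[CO3²⁻] = α₂ × DIC = 0.06939 × 2.22 = 0.154 mmol/kg

[CO3²⁻] = 0.154 mmol/kg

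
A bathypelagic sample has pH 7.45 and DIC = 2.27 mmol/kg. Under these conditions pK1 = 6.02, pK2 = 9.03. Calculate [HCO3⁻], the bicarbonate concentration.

α₁ = 1 / (1 + [H⁺]/K1 + K2/[H⁺]) = 1 / (1 + 10^-1.43 + 10^-1.58)
   = 1 / (1 + 0.037154 + 0.026303) = 1/1.0635 = 0.9403
[HCO3⁻] = α₁ × DIC = 0.9403 × 2.27 = 2.13 mmol/kg

[HCO3⁻] = 2.13 mmol/kg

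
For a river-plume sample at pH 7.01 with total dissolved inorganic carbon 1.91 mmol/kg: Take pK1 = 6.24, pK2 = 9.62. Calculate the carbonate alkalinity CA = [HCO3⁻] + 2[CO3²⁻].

CA = 1.64 mmol/kg

CA = [HCO3⁻] + 2[CO3²⁻] = (α₁ + 2α₂)·DIC
At pH 7.01: [H⁺]/K1 = 10^-0.77 = 0.16982, K2/[H⁺] = 10^-2.61 = 0.0024547
α₁ = 1/(1 + 0.16982 + 0.0024547) = 1/1.1723 = 0.8530; α₂ = α₁·K2/[H⁺] = 0.002094
α₁ + 2α₂ = 0.8572
CA = 0.8572 × 1.91 = 1.64 mmol/kg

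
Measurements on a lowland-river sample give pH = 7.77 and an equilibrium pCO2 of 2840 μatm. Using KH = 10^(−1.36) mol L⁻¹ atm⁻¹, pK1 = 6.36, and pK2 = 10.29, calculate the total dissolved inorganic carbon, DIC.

[CO2*] = KH · pCO2 = 10^(−1.36) × 2840×10^-6 = 1.240×10^-4 mol/L
α₀ = 1/(1 + K1/[H⁺] + K1K2/[H⁺]²) = 1/(1 + 10^+1.41 + 10^-1.11) = 0.03734
DIC = [CO2*]/α₀ = 1.240×10^-4 / 0.03734 = 3.32 mmol/L

DIC = 3.32 mmol/L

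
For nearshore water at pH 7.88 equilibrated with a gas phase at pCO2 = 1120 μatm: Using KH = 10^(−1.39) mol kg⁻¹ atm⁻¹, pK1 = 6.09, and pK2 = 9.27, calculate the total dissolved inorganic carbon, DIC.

[CO2*] = KH · pCO2 = 10^(−1.39) × 1120×10^-6 = 4.563×10^-5 mol/kg
α₀ = 1/(1 + K1/[H⁺] + K1K2/[H⁺]²) = 1/(1 + 10^+1.79 + 10^+0.40) = 0.01534
DIC = [CO2*]/α₀ = 4.563×10^-5 / 0.01534 = 2.97 mmol/kg

DIC = 2.97 mmol/kg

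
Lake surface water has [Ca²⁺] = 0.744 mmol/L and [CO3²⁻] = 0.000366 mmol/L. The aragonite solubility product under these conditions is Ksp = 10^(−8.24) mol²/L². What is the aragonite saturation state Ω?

Ω = 0.0473

Ksp = 10^(−8.24) = 5.754×10^-9
Ω = [Ca²⁺][CO3²⁻]/Ksp = (0.744×10^-3)(0.000366×10^-3) / 5.754×10^-9 = 0.0473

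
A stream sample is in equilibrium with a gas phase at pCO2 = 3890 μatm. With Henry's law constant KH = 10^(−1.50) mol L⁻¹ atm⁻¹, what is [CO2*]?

KH = 10^(−1.50) = 3.162×10^-2 mol L⁻¹ atm⁻¹
[CO2*] = KH · pCO2 = 3.162×10^-2 × 3890×10^-6 atm = 1.23×10^-4 mol/L

[CO2*] = 123 μmol/L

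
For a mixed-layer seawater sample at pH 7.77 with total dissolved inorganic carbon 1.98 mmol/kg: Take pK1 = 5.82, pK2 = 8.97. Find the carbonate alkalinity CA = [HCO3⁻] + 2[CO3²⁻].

CA = 2.08 mmol/kg

CA = [HCO3⁻] + 2[CO3²⁻] = (α₁ + 2α₂)·DIC
At pH 7.77: [H⁺]/K1 = 10^-1.95 = 0.011220, K2/[H⁺] = 10^-1.20 = 0.063096
α₁ = 1/(1 + 0.011220 + 0.063096) = 1/1.0743 = 0.9308; α₂ = α₁·K2/[H⁺] = 0.05873
α₁ + 2α₂ = 1.0483
CA = 1.0483 × 1.98 = 2.08 mmol/kg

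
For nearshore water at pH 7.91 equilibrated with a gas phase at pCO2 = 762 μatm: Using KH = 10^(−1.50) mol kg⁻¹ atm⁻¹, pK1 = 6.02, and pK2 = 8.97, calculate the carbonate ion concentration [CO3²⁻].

[CO2*] = KH · pCO2 = 10^(−1.50) × 762×10^-6 = 2.410×10^-5 mol/kg
α₀ = 1/(1 + K1/[H⁺] + K1K2/[H⁺]²) = 1/(1 + 10^+1.89 + 10^+0.83) = 0.01171
DIC = [CO2*]/α₀ = 2.410×10^-5 / 0.01171 = 2.057 mmol/kg
[CO3²⁻] = α₂·DIC; α₂ = 0.07918, so [CO3²⁻] = 0.07918 × 2.057 = 0.163 mmol/kg

[CO3²⁻] = 0.163 mmol/kg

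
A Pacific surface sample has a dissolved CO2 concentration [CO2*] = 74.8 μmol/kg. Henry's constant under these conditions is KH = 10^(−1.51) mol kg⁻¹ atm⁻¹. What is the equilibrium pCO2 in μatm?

pCO2 = 2420 μatm

KH = 10^(−1.51) = 3.090×10^-2 mol kg⁻¹ atm⁻¹
pCO2 = [CO2*]/KH = 74.8×10^-6 / 3.090×10^-2 = 2.42×10^-3 atm = 2420 μatm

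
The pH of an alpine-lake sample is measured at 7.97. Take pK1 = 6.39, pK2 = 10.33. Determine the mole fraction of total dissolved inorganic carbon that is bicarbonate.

α₁ = 1 / (1 + [H⁺]/K1 + K2/[H⁺]) = 1 / (1 + 10^-1.58 + 10^-2.36)
   = 1 / (1 + 0.026303 + 0.0043652) = 1/1.0307 = 0.9702

α₁ = 0.970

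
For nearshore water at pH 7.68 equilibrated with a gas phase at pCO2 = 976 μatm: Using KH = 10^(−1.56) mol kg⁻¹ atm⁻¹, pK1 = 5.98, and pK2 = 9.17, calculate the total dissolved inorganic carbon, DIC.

[CO2*] = KH · pCO2 = 10^(−1.56) × 976×10^-6 = 2.688×10^-5 mol/kg
α₀ = 1/(1 + K1/[H⁺] + K1K2/[H⁺]²) = 1/(1 + 10^+1.70 + 10^+0.21) = 0.01896
DIC = [CO2*]/α₀ = 2.688×10^-5 / 0.01896 = 1.42 mmol/kg

DIC = 1.42 mmol/kg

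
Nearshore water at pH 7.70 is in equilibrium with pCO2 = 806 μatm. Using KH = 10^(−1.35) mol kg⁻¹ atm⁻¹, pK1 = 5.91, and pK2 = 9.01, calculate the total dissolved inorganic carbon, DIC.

[CO2*] = KH · pCO2 = 10^(−1.35) × 806×10^-6 = 3.600×10^-5 mol/kg
α₀ = 1/(1 + K1/[H⁺] + K1K2/[H⁺]²) = 1/(1 + 10^+1.79 + 10^+0.48) = 0.01523
DIC = [CO2*]/α₀ = 3.600×10^-5 / 0.01523 = 2.36 mmol/kg

DIC = 2.36 mmol/kg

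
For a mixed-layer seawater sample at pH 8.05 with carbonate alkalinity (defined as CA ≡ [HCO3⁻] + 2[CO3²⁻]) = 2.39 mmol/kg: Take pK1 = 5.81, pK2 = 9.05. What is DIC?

DIC = 2.20 mmol/kg

CA = [HCO3⁻] + 2[CO3²⁻] = (α₁ + 2α₂)·DIC
At pH 8.05: [H⁺]/K1 = 10^-2.24 = 0.0057544, K2/[H⁺] = 10^-1.00 = 0.10000
α₁ = 1/(1 + 0.0057544 + 0.10000) = 1/1.1058 = 0.9044; α₂ = α₁·K2/[H⁺] = 0.09044
α₁ + 2α₂ = 1.0852
DIC = CA / (α₁ + 2α₂) = 2.39 / 1.0852 = 2.20 mmol/kg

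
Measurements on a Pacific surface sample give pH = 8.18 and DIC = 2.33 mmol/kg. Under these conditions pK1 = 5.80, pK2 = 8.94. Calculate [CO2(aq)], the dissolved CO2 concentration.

α₀ = 1 / (1 + K1/[H⁺] + K1K2/[H⁺]²) = 1 / (1 + 10^+2.38 + 10^+1.62)
   = 1 / (1 + 239.88 + 41.687) = 1/282.57 = 0.003539
[CO2*] = α₀ × DIC = 0.003539 × 2.33 = 0.00825 mmol/kg = 8.25 μmol/kg

[CO2*] = 8.25 μmol/kg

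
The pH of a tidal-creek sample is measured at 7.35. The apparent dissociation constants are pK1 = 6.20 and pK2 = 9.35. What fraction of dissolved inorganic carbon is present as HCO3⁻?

α₁ = 1 / (1 + [H⁺]/K1 + K2/[H⁺]) = 1 / (1 + 10^-1.15 + 10^-2.00)
   = 1 / (1 + 0.070795 + 0.010000) = 1/1.0808 = 0.9252

α₁ = 0.925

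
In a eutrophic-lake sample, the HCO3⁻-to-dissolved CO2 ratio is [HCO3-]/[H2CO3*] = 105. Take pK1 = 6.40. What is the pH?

pH = 8.42

From K1 = [H⁺][HCO3-]/[H2CO3*]:  pH = pK1 + log₁₀([HCO3-]/[H2CO3*])
log₁₀(105) = +2.021
pH = 6.40 + (+2.021) = 8.42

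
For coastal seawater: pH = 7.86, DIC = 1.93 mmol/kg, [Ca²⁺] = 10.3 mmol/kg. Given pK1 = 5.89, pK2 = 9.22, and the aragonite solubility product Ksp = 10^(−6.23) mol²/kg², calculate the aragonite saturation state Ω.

α₂ = 1 / (1 + [H⁺]/K2 + [H⁺]²/(K1K2)) = 1 / (1 + 10^+1.36 + 10^-0.61)
   = 1 / (1 + 22.909 + 0.24547) = 1/24.154 = 0.04140
[CO3²⁻] = α₂ × DIC = 0.04140 × 1.93 = 0.07990 mmol/kg
Ksp = 10^(−6.23) = 5.888×10^-7
Ω = [Ca²⁺][CO3²⁻]/Ksp = (10.3×10^-3)(7.990×10^-5) / 5.888×10^-7 = 1.40

Ω = 1.40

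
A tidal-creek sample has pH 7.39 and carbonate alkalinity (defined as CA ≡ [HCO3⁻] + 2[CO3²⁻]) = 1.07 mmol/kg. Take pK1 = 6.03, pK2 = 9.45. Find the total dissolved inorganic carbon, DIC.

CA = [HCO3⁻] + 2[CO3²⁻] = (α₁ + 2α₂)·DIC
At pH 7.39: [H⁺]/K1 = 10^-1.36 = 0.043652, K2/[H⁺] = 10^-2.06 = 0.0087096
α₁ = 1/(1 + 0.043652 + 0.0087096) = 1/1.0524 = 0.9502; α₂ = α₁·K2/[H⁺] = 0.008276
α₁ + 2α₂ = 0.9668
DIC = CA / (α₁ + 2α₂) = 1.07 / 0.9668 = 1.11 mmol/kg

DIC = 1.11 mmol/kg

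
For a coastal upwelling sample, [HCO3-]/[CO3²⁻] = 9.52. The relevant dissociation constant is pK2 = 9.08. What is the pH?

pH = 8.10

From K2 = [H⁺][CO3²⁻]/[HCO3-]:  pH = pK2 − log₁₀([HCO3-]/[CO3²⁻])
log₁₀(9.52) = +0.979
pH = 9.08 − (+0.979) = 8.10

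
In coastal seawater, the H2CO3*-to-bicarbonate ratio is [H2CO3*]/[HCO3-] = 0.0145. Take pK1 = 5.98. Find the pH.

pH = 7.82

From K1 = [H⁺][HCO3-]/[H2CO3*]:  pH = pK1 − log₁₀([H2CO3*]/[HCO3-])
log₁₀(0.0145) = -1.839
pH = 5.98 − (-1.839) = 7.82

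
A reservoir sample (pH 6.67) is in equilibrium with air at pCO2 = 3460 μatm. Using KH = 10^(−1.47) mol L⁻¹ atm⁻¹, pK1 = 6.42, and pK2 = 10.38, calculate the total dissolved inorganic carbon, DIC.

DIC = 0.326 mmol/L

[CO2*] = KH · pCO2 = 10^(−1.47) × 3460×10^-6 = 1.172×10^-4 mol/L
α₀ = 1/(1 + K1/[H⁺] + K1K2/[H⁺]²) = 1/(1 + 10^+0.25 + 10^-3.46) = 0.3599
DIC = [CO2*]/α₀ = 1.172×10^-4 / 0.3599 = 0.326 mmol/L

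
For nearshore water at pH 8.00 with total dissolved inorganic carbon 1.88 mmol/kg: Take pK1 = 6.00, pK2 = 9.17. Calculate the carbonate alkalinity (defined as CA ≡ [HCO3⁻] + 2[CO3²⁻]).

CA = 1.98 mmol/kg

CA = [HCO3⁻] + 2[CO3²⁻] = (α₁ + 2α₂)·DIC
At pH 8.00: [H⁺]/K1 = 10^-2.00 = 0.010000, K2/[H⁺] = 10^-1.17 = 0.067608
α₁ = 1/(1 + 0.010000 + 0.067608) = 1/1.0776 = 0.9280; α₂ = α₁·K2/[H⁺] = 0.06274
α₁ + 2α₂ = 1.0535
CA = 1.0535 × 1.88 = 1.98 mmol/kg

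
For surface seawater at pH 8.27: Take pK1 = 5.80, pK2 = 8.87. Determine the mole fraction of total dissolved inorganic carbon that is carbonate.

α₂ = 0.200

α₂ = 1 / (1 + [H⁺]/K2 + [H⁺]²/(K1K2)) = 1 / (1 + 10^+0.60 + 10^-1.87)
   = 1 / (1 + 3.9811 + 0.013490) = 1/4.9946 = 0.2002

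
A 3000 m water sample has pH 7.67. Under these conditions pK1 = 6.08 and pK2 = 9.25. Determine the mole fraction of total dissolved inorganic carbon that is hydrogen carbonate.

α₁ = 0.951

α₁ = 1 / (1 + [H⁺]/K1 + K2/[H⁺]) = 1 / (1 + 10^-1.59 + 10^-1.58)
   = 1 / (1 + 0.025704 + 0.026303) = 1/1.0520 = 0.9506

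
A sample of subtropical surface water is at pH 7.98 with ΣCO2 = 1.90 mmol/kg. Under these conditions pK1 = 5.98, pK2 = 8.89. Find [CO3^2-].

[CO3²⁻] = 0.206 mmol/kg

α₂ = 1 / (1 + [H⁺]/K2 + [H⁺]²/(K1K2)) = 1 / (1 + 10^+0.91 + 10^-1.09)
   = 1 / (1 + 8.1283 + 0.081283) = 1/9.2096 = 0.1086
[CO3²⁻] = α₂ × DIC = 0.1086 × 1.90 = 0.206 mmol/kg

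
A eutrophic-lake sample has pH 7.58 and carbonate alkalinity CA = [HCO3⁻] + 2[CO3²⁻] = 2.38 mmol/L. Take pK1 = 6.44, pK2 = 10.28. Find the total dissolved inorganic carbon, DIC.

DIC = 2.55 mmol/L

CA = [HCO3⁻] + 2[CO3²⁻] = (α₁ + 2α₂)·DIC
At pH 7.58: [H⁺]/K1 = 10^-1.14 = 0.072444, K2/[H⁺] = 10^-2.70 = 0.0019953
α₁ = 1/(1 + 0.072444 + 0.0019953) = 1/1.0744 = 0.9307; α₂ = α₁·K2/[H⁺] = 0.001857
α₁ + 2α₂ = 0.9344
DIC = CA / (α₁ + 2α₂) = 2.38 / 0.9344 = 2.55 mmol/L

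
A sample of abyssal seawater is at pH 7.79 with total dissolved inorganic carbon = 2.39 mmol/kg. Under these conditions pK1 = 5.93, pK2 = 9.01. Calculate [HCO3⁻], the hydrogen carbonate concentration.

[HCO3⁻] = 2.23 mmol/kg

α₁ = 1 / (1 + [H⁺]/K1 + K2/[H⁺]) = 1 / (1 + 10^-1.86 + 10^-1.22)
   = 1 / (1 + 0.013804 + 0.060256) = 1/1.0741 = 0.9310
[HCO3⁻] = α₁ × DIC = 0.9310 × 2.39 = 2.23 mmol/kg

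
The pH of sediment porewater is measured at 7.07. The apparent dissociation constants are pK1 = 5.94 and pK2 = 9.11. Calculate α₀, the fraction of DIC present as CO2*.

α₀ = 0.0684

α₀ = 1 / (1 + K1/[H⁺] + K1K2/[H⁺]²) = 1 / (1 + 10^+1.13 + 10^-0.91)
   = 1 / (1 + 13.490 + 0.12303) = 1/14.613 = 0.06843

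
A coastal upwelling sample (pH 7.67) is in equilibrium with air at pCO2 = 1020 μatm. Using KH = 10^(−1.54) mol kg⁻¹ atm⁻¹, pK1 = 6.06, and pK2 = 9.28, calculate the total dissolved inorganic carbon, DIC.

DIC = 1.26 mmol/kg

[CO2*] = KH · pCO2 = 10^(−1.54) × 1020×10^-6 = 2.942×10^-5 mol/kg
α₀ = 1/(1 + K1/[H⁺] + K1K2/[H⁺]²) = 1/(1 + 10^+1.61 + 10^+0.00) = 0.02340
DIC = [CO2*]/α₀ = 2.942×10^-5 / 0.02340 = 1.26 mmol/kg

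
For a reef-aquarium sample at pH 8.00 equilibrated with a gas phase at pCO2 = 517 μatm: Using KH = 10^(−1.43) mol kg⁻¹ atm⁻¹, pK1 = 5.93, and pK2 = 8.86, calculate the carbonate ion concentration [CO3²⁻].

[CO2*] = KH · pCO2 = 10^(−1.43) × 517×10^-6 = 1.921×10^-5 mol/kg
α₀ = 1/(1 + K1/[H⁺] + K1K2/[H⁺]²) = 1/(1 + 10^+2.07 + 10^+1.21) = 0.007423
DIC = [CO2*]/α₀ = 1.921×10^-5 / 0.007423 = 2.588 mmol/kg
[CO3²⁻] = α₂·DIC; α₂ = 0.1204, so [CO3²⁻] = 0.1204 × 2.588 = 0.312 mmol/kg

[CO3²⁻] = 0.312 mmol/kg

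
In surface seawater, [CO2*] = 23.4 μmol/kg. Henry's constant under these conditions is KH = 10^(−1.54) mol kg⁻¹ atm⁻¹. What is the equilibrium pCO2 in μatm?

pCO2 = 811 μatm

KH = 10^(−1.54) = 2.884×10^-2 mol kg⁻¹ atm⁻¹
pCO2 = [CO2*]/KH = 23.4×10^-6 / 2.884×10^-2 = 8.11×10^-4 atm = 811 μatm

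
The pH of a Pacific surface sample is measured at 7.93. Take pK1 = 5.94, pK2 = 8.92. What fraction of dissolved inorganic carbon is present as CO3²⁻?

α₂ = 0.0920

α₂ = 1 / (1 + [H⁺]/K2 + [H⁺]²/(K1K2)) = 1 / (1 + 10^+0.99 + 10^-1.00)
   = 1 / (1 + 9.7724 + 0.10000) = 1/10.872 = 0.09198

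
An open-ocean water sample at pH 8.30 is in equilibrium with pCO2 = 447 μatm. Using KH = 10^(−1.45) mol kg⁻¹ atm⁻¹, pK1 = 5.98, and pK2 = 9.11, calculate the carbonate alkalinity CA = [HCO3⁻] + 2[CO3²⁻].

[CO2*] = KH · pCO2 = 10^(−1.45) × 447×10^-6 = 1.586×10^-5 mol/kg
α₀ = 1/(1 + K1/[H⁺] + K1K2/[H⁺]²) = 1/(1 + 10^+2.32 + 10^+1.51) = 0.004127
DIC = [CO2*]/α₀ = 1.586×10^-5 / 0.004127 = 3.843 mmol/kg
CA = (α₁ + 2α₂)·DIC = (0.8623 + 2×0.1336) × 3.843 = 4.34 mmol/kg

CA = 4.34 mmol/kg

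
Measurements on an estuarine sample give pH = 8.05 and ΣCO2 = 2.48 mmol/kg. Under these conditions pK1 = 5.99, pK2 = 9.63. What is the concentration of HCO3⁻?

[HCO3⁻] = 2.40 mmol/kg

α₁ = 1 / (1 + [H⁺]/K1 + K2/[H⁺]) = 1 / (1 + 10^-2.06 + 10^-1.58)
   = 1 / (1 + 0.0087096 + 0.026303) = 1/1.0350 = 0.9662
[HCO3⁻] = α₁ × DIC = 0.9662 × 2.48 = 2.40 mmol/kg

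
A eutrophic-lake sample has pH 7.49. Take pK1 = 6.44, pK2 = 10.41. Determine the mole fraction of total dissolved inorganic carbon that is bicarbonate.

α₁ = 0.917

α₁ = 1 / (1 + [H⁺]/K1 + K2/[H⁺]) = 1 / (1 + 10^-1.05 + 10^-2.92)
   = 1 / (1 + 0.089125 + 0.0012023) = 1/1.0903 = 0.9172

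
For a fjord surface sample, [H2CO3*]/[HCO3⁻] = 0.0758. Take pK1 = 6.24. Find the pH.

pH = 7.36

From K1 = [H⁺][HCO3⁻]/[H2CO3*]:  pH = pK1 − log₁₀([H2CO3*]/[HCO3⁻])
log₁₀(0.0758) = -1.120
pH = 6.24 − (-1.120) = 7.36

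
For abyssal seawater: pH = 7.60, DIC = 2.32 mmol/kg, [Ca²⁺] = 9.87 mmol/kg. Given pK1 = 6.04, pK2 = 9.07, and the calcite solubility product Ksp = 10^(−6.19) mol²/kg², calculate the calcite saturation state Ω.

Ω = 1.13

α₂ = 1 / (1 + [H⁺]/K2 + [H⁺]²/(K1K2)) = 1 / (1 + 10^+1.47 + 10^-0.09)
   = 1 / (1 + 29.512 + 0.81283) = 1/31.325 = 0.03192
[CO3²⁻] = α₂ × DIC = 0.03192 × 2.32 = 0.07406 mmol/kg
Ksp = 10^(−6.19) = 6.457×10^-7
Ω = [Ca²⁺][CO3²⁻]/Ksp = (9.87×10^-3)(7.406×10^-5) / 6.457×10^-7 = 1.13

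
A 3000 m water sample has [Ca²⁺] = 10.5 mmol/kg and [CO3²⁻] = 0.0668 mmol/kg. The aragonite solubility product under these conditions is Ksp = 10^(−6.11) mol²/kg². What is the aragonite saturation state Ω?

Ω = 0.904

Ksp = 10^(−6.11) = 7.762×10^-7
Ω = [Ca²⁺][CO3²⁻]/Ksp = (10.5×10^-3)(0.0668×10^-3) / 7.762×10^-7 = 0.904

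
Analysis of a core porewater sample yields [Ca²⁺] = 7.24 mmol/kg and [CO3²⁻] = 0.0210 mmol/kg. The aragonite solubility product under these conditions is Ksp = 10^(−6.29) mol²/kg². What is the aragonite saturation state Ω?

Ksp = 10^(−6.29) = 5.129×10^-7
Ω = [Ca²⁺][CO3²⁻]/Ksp = (7.24×10^-3)(0.0210×10^-3) / 5.129×10^-7 = 0.296

Ω = 0.296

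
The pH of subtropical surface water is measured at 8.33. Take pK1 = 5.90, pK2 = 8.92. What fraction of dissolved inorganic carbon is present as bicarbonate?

α₁ = 0.793

α₁ = 1 / (1 + [H⁺]/K1 + K2/[H⁺]) = 1 / (1 + 10^-2.43 + 10^-0.59)
   = 1 / (1 + 0.0037154 + 0.25704) = 1/1.2608 = 0.7932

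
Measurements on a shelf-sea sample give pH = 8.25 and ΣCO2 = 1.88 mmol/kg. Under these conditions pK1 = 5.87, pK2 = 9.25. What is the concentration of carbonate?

[CO3²⁻] = 0.170 mmol/kg

α₂ = 1 / (1 + [H⁺]/K2 + [H⁺]²/(K1K2)) = 1 / (1 + 10^+1.00 + 10^-1.38)
   = 1 / (1 + 10.000 + 0.041687) = 1/11.042 = 0.09057
[CO3²⁻] = α₂ × DIC = 0.09057 × 1.88 = 0.170 mmol/kg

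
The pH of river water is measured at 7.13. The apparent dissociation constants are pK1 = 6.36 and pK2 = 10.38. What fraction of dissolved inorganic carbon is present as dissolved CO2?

α₀ = 1 / (1 + K1/[H⁺] + K1K2/[H⁺]²) = 1 / (1 + 10^+0.77 + 10^-2.48)
   = 1 / (1 + 5.8884 + 0.0033113) = 1/6.8917 = 0.1451

α₀ = 0.145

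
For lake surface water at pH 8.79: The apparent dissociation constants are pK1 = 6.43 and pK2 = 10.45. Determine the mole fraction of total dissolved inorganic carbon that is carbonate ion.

α₂ = 0.0213

α₂ = 1 / (1 + [H⁺]/K2 + [H⁺]²/(K1K2)) = 1 / (1 + 10^+1.66 + 10^-0.70)
   = 1 / (1 + 45.709 + 0.19953) = 1/46.908 = 0.02132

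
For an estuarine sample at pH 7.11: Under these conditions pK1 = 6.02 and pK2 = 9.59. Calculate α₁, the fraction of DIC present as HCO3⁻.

α₁ = 1 / (1 + [H⁺]/K1 + K2/[H⁺]) = 1 / (1 + 10^-1.09 + 10^-2.48)
   = 1 / (1 + 0.081283 + 0.0033113) = 1/1.0846 = 0.9220

α₁ = 0.922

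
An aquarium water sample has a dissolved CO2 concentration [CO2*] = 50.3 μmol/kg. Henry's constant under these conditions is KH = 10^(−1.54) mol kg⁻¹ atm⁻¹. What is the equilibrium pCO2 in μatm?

pCO2 = 1740 μatm

KH = 10^(−1.54) = 2.884×10^-2 mol kg⁻¹ atm⁻¹
pCO2 = [CO2*]/KH = 50.3×10^-6 / 2.884×10^-2 = 1.74×10^-3 atm = 1740 μatm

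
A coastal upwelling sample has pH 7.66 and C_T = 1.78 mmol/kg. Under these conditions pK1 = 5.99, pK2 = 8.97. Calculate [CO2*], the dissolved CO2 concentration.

[CO2*] = 0.0356 mmol/kg

α₀ = 1 / (1 + K1/[H⁺] + K1K2/[H⁺]²) = 1 / (1 + 10^+1.67 + 10^+0.36)
   = 1 / (1 + 46.774 + 2.2909) = 1/50.064 = 0.01997
[CO2*] = α₀ × DIC = 0.01997 × 1.78 = 0.0356 mmol/kg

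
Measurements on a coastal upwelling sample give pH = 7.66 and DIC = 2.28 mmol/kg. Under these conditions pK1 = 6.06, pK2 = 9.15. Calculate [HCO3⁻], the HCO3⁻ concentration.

α₁ = 1 / (1 + [H⁺]/K1 + K2/[H⁺]) = 1 / (1 + 10^-1.60 + 10^-1.49)
   = 1 / (1 + 0.025119 + 0.032359) = 1/1.0575 = 0.9456
[HCO3⁻] = α₁ × DIC = 0.9456 × 2.28 = 2.16 mmol/kg

[HCO3⁻] = 2.16 mmol/kg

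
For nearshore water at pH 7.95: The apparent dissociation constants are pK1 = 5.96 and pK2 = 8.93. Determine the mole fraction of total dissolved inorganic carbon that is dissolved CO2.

α₀ = 1 / (1 + K1/[H⁺] + K1K2/[H⁺]²) = 1 / (1 + 10^+1.99 + 10^+1.01)
   = 1 / (1 + 97.724 + 10.233) = 1/108.96 = 0.009178

α₀ = 0.00918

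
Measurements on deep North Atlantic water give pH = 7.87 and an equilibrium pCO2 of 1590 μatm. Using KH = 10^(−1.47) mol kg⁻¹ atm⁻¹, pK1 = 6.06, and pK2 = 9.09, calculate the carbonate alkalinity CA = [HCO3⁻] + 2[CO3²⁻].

[CO2*] = KH · pCO2 = 10^(−1.47) × 1590×10^-6 = 5.388×10^-5 mol/kg
α₀ = 1/(1 + K1/[H⁺] + K1K2/[H⁺]²) = 1/(1 + 10^+1.81 + 10^+0.59) = 0.01440
DIC = [CO2*]/α₀ = 5.388×10^-5 / 0.01440 = 3.742 mmol/kg
CA = (α₁ + 2α₂)·DIC = (0.9296 + 2×0.05601) × 3.742 = 3.90 mmol/kg

CA = 3.90 mmol/kg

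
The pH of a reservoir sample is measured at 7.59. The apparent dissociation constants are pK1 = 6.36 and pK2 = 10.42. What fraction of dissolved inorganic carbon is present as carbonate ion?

α₂ = 1 / (1 + [H⁺]/K2 + [H⁺]²/(K1K2)) = 1 / (1 + 10^+2.83 + 10^+1.60)
   = 1 / (1 + 676.08 + 39.811) = 1/716.89 = 0.001395

α₂ = 0.00139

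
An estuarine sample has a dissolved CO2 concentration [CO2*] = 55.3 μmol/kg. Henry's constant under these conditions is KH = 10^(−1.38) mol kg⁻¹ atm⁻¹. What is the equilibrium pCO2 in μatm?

KH = 10^(−1.38) = 4.169×10^-2 mol kg⁻¹ atm⁻¹
pCO2 = [CO2*]/KH = 55.3×10^-6 / 4.169×10^-2 = 1.33×10^-3 atm = 1330 μatm

pCO2 = 1330 μatm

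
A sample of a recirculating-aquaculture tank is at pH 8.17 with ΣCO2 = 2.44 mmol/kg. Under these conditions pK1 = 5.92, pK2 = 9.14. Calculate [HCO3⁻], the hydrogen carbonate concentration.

[HCO3⁻] = 2.19 mmol/kg

α₁ = 1 / (1 + [H⁺]/K1 + K2/[H⁺]) = 1 / (1 + 10^-2.25 + 10^-0.97)
   = 1 / (1 + 0.0056234 + 0.10715) = 1/1.1128 = 0.8987
[HCO3⁻] = α₁ × DIC = 0.8987 × 2.44 = 2.19 mmol/kg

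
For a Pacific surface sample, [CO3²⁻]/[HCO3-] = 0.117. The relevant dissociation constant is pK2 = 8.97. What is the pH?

From K2 = [H⁺][CO3²⁻]/[HCO3-]:  pH = pK2 + log₁₀([CO3²⁻]/[HCO3-])
log₁₀(0.117) = -0.932
pH = 8.97 + (-0.932) = 8.04

pH = 8.04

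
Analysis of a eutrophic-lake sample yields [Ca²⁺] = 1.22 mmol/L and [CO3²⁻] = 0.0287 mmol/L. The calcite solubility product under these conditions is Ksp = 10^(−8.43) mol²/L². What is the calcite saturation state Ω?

Ksp = 10^(−8.43) = 3.715×10^-9
Ω = [Ca²⁺][CO3²⁻]/Ksp = (1.22×10^-3)(0.0287×10^-3) / 3.715×10^-9 = 9.42

Ω = 9.42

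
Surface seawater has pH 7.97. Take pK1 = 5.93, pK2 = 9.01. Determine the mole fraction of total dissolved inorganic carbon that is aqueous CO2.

α₀ = 1 / (1 + K1/[H⁺] + K1K2/[H⁺]²) = 1 / (1 + 10^+2.04 + 10^+1.00)
   = 1 / (1 + 109.65 + 10.000) = 1/120.65 = 0.008289

α₀ = 0.00829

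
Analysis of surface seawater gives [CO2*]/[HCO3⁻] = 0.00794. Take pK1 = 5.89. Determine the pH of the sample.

From K1 = [H⁺][HCO3⁻]/[CO2*]:  pH = pK1 − log₁₀([CO2*]/[HCO3⁻])
log₁₀(0.00794) = -2.100
pH = 5.89 − (-2.100) = 7.99

pH = 7.99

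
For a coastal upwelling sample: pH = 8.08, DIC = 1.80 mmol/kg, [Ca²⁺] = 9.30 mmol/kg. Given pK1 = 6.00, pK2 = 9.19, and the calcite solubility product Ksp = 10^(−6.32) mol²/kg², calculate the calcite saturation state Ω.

α₂ = 1 / (1 + [H⁺]/K2 + [H⁺]²/(K1K2)) = 1 / (1 + 10^+1.11 + 10^-0.97)
   = 1 / (1 + 12.882 + 0.10715) = 1/13.990 = 0.07148
[CO3²⁻] = α₂ × DIC = 0.07148 × 1.80 = 0.1287 mmol/kg
Ksp = 10^(−6.32) = 4.786×10^-7
Ω = [Ca²⁺][CO3²⁻]/Ksp = (9.30×10^-3)(1.287×10^-4) / 4.786×10^-7 = 2.50

Ω = 2.50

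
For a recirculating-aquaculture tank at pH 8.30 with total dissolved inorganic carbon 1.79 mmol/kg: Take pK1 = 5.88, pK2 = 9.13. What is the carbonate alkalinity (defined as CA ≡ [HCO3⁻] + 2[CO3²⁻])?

CA = [HCO3⁻] + 2[CO3²⁻] = (α₁ + 2α₂)·DIC
At pH 8.30: [H⁺]/K1 = 10^-2.42 = 0.0038019, K2/[H⁺] = 10^-0.83 = 0.14791
α₁ = 1/(1 + 0.0038019 + 0.14791) = 1/1.1517 = 0.8683; α₂ = α₁·K2/[H⁺] = 0.1284
α₁ + 2α₂ = 1.1251
CA = 1.1251 × 1.79 = 2.01 mmol/kg

CA = 2.01 mmol/kg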